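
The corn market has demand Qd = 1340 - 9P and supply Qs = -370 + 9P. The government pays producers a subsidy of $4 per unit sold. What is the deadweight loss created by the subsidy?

Pre-subsidy: 1340 - 9P = -370 + 9P gives P* = 95, Q* = 485.
With the subsidy, sellers receive Ps = Pb + 4 for each unit, where Pb is the price buyers pay.
Supply in terms of Pb becomes Qs = -370 + 9(Pb + 4) = -334 + 9Pb. Setting this equal to demand: 1340 - 9Pb = -334 + 9Pb, so Pb = 93.
Sellers receive Ps = 93 + 4 = 97; Q' = 1340 − 9·93 = 503.
The subsidy expands output by 503 − 485 = 18 past the efficient level; on those units the gap between marginal cost and willingness to pay runs from 0 up to 4.
DWL = ½ × 4 × 18 = 36.

Deadweight loss = $36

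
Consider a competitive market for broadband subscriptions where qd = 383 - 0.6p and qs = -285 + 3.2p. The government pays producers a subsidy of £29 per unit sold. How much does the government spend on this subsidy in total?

Pre-subsidy: 383 - 0.6p = -285 + 3.2p gives p* = 3340/19, q* = 5273/19.
With the subsidy, sellers receive ps = pb + 29 for each unit, where pb is the price buyers pay.
Supply in terms of pb becomes qs = -285 + 3.2(pb + 29) = -192.2 + 3.2pb. Setting this equal to demand: 383 - 0.6pb = -192.2 + 3.2pb, so pb = 2876/19.
Sellers receive ps = 2876/19 + 29 = 3427/19; q' = 383 − 0.6·(2876/19) = 27757/95.
Government outlay = subsidy × quantity = 29 × 27757/95 = 804953/95.

Government cost = 804953/95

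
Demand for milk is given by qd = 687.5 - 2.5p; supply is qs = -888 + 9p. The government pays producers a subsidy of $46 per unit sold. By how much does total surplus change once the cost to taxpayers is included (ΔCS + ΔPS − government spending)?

Net change in total surplus = -$2070

Pre-subsidy: 687.5 - 2.5p = -888 + 9p gives p* = 137, q* = 345.
With the subsidy, sellers receive ps = pb + 46 for each unit, where pb is the price buyers pay.
Supply in terms of pb becomes qs = -888 + 9(pb + 46) = -474 + 9pb. Setting this equal to demand: 687.5 - 2.5pb = -474 + 9pb, so pb = 101.
Sellers receive ps = 101 + 46 = 147; q' = 687.5 − 2.5·101 = 435.
ΔCS = ½(345 + 435)(137 − 101) = 14040; ΔPS = ½(345 + 435)(147 − 137) = 3900.
Government spending = 46 × 435 = 20010.
Net change = 14040 + 3900 − 20010 = -2070. The loss equals the DWL triangle ½·46·90.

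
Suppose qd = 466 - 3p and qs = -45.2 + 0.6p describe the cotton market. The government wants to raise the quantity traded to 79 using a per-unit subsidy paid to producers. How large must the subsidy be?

Required subsidy s = 78 per unit

At q = 79, invert demand for the buyer price: pb = (466 − 79)/3 = 129; invert supply for the seller price: ps = (79 − (-45.2))/0.6 = 207.
The subsidy must fill the gap: s = ps − pb = 207 − 129 = 78.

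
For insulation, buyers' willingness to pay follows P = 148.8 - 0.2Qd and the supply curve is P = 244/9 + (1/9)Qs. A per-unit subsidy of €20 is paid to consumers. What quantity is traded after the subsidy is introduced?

Pre-subsidy: 148.8 - 0.2Q = 244/9 + (1/9)Q gives Q* = 2738/7 and P* = 494/7.
With the rebate, buyers effectively pay Pb = Ps − 20, where Ps is the price sellers receive.
On the curves, Pb = 148.8 - 0.2Q and Ps = 244/9 + (1/9)Q; the wedge Ps − Pb = 20 gives 244/9 + (1/9)Q − (148.8 - 0.2Q) = 20, so Q' = 3188/7.
Then Pb = 148.8 − 0.2·(3188/7) = 404/7 and Ps = 244/9 + (1/9)·(3188/7) = 544/7.

Q' = 3188/7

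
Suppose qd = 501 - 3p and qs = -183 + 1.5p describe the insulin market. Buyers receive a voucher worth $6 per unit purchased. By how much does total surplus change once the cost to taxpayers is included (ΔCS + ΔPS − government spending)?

Pre-subsidy: 501 - 3p = -183 + 1.5p gives p* = 152, q* = 45.
With the rebate, buyers effectively pay pb = ps − 6, where ps is the price sellers receive.
Demand in terms of ps becomes qd = 501 − 3(ps − 6) = 519 - 3ps. Setting this equal to supply: 519 - 3ps = -183 + 1.5ps, so ps = 156.
Buyers pay pb = 156 − 6 = 150; q' = -183 + 1.5·156 = 51.
ΔCS = ½(45 + 51)(152 − 150) = 96; ΔPS = ½(45 + 51)(156 − 152) = 192.
Government spending = 6 × 51 = 306.
Net change = 96 + 192 − 306 = -18. The loss equals the DWL triangle ½·6·6.

Net change in total surplus = -$18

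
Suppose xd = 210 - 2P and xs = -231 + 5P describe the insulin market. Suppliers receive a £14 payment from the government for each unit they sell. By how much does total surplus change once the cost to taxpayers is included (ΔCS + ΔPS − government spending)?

Pre-subsidy: 210 - 2P = -231 + 5P gives P* = 63, x* = 84.
With the subsidy, sellers receive Ps = Pb + 14 for each unit, where Pb is the price buyers pay.
Supply in terms of Pb becomes xs = -231 + 5(Pb + 14) = -161 + 5Pb. Setting this equal to demand: 210 - 2Pb = -161 + 5Pb, so Pb = 53.
Sellers receive Ps = 53 + 14 = 67; x' = 210 − 2·53 = 104.
ΔCS = ½(84 + 104)(63 − 53) = 940; ΔPS = ½(84 + 104)(67 − 63) = 376.
Government spending = 14 × 104 = 1456.
Net change = 940 + 376 − 1456 = -140. The loss equals the DWL triangle ½·14·20.

Net change in total surplus = -£140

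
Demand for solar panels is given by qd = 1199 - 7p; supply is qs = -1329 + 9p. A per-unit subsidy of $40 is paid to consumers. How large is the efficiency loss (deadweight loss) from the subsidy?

Deadweight loss = $3150

Pre-subsidy: 1199 - 7p = -1329 + 9p gives p* = 158, q* = 93.
With the rebate, buyers effectively pay pb = ps − 40, where ps is the price sellers receive.
Demand in terms of ps becomes qd = 1199 − 7(ps − 40) = 1479 - 7ps. Setting this equal to supply: 1479 - 7ps = -1329 + 9ps, so ps = 175.5.
Buyers pay pb = 175.5 − 40 = 135.5; q' = -1329 + 9·175.5 = 250.5.
The subsidy expands output by 250.5 − 93 = 157.5 past the efficient level; on those units the gap between marginal cost and willingness to pay runs from 0 up to 40.
DWL = ½ × 40 × 157.5 = 3150.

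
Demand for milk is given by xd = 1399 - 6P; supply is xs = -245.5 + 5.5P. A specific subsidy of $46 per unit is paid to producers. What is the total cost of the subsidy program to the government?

Government cost = $30958

Pre-subsidy: 1399 - 6P = -245.5 + 5.5P gives P* = 143, x* = 541.
With the subsidy, sellers receive Ps = Pb + 46 for each unit, where Pb is the price buyers pay.
Supply in terms of Pb becomes xs = -245.5 + 5.5(Pb + 46) = 7.5 + 5.5Pb. Setting this equal to demand: 1399 - 6Pb = 7.5 + 5.5Pb, so Pb = 121.
Sellers receive Ps = 121 + 46 = 167; x' = 1399 − 6·121 = 673.
Government outlay = subsidy × quantity = 46 × 673 = 30958.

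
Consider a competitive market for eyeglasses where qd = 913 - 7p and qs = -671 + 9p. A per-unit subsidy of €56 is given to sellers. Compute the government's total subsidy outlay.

Pre-subsidy: 913 - 7p = -671 + 9p gives p* = 99, q* = 220.
With the subsidy, sellers receive ps = pb + 56 for each unit, where pb is the price buyers pay.
Supply in terms of pb becomes qs = -671 + 9(pb + 56) = -167 + 9pb. Setting this equal to demand: 913 - 7pb = -167 + 9pb, so pb = 67.5.
Sellers receive ps = 67.5 + 56 = 123.5; q' = 913 − 7·67.5 = 440.5.
Government outlay = subsidy × quantity = 56 × 440.5 = 24668.

Government cost = €24668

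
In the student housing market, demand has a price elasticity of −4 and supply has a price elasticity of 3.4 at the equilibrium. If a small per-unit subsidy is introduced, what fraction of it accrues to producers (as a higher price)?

Producer share = 20/37

For a small subsidy around the equilibrium, the benefit split depends on the relative slopes, which at a point are proportional to the elasticities.
Buyer share = εs/(εs + |εd|) = 3.4/(3.4 + 4) = 17/37; seller share = |εd|/(εs + |εd|) = 20/37.
So producers capture 20/37 of the subsidy.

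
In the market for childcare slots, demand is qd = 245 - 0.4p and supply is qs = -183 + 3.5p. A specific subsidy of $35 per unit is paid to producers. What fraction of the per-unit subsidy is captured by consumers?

Pre-subsidy: 245 - 0.4p = -183 + 3.5p gives p* = 4280/39, q* = 7843/39.
With the subsidy, sellers receive ps = pb + 35 for each unit, where pb is the price buyers pay.
Supply in terms of pb becomes qs = -183 + 3.5(pb + 35) = -60.5 + 3.5pb. Setting this equal to demand: 245 - 0.4pb = -60.5 + 3.5pb, so pb = 235/3.
Sellers receive ps = 235/3 + 35 = 340/3; q' = 245 − 0.4·(235/3) = 641/3.
Buyers' price falls by p* − pb = 4280/39 − 235/3 = 1225/39; sellers' price rises by ps − p* = 340/3 − 4280/39 = 140/39.
So consumers capture (1225/39)/35 = 35/39 of each unit of subsidy.

Consumer share = 35/39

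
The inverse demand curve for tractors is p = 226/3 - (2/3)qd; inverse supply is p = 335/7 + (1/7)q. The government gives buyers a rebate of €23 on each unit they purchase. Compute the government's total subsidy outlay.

Government cost = 24380/17

Pre-subsidy: 226/3 - (2/3)q = 335/7 + (1/7)q gives q* = 577/17 and p* = 896/17.
With the rebate, buyers effectively pay pb = ps − 23, where ps is the price sellers receive.
On the curves, pb = 226/3 - (2/3)q and ps = 335/7 + (1/7)q; the wedge ps − pb = 23 gives 335/7 + (1/7)q − (226/3 - (2/3)q) = 23, so q' = 1060/17.
Then pb = 226/3 − (2/3)·(1060/17) = 574/17 and ps = 335/7 + (1/7)·(1060/17) = 965/17.
Government outlay = subsidy × quantity = 23 × 1060/17 = 24380/17.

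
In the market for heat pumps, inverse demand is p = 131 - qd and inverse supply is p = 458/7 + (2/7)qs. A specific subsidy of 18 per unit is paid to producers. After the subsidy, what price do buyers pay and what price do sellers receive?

Pre-subsidy: 131 - q = 458/7 + (2/7)q gives q* = 51 and p* = 80.
With the subsidy, sellers receive ps = pb + 18 for each unit, where pb is the price buyers pay.
On the curves, pb = 131 - q and ps = 458/7 + (2/7)q; the wedge ps − pb = 18 gives 458/7 + (2/7)q − (131 - q) = 18, so q' = 65.
Then pb = 131 − 1·65 = 66 and ps = 458/7 + (2/7)·65 = 84.

Buyers pay 66; sellers receive 84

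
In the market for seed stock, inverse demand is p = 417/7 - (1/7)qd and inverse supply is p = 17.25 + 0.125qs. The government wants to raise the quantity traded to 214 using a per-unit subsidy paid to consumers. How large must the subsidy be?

Required subsidy s = 15 per unit

At q = 214, from the demand curve buyers pay pb = 417/7 − (1/7)·214 = 29; from the supply curve sellers need ps = 17.25 + 0.125·214 = 44.
The subsidy must fill the gap: s = ps − pb = 44 − 29 = 15.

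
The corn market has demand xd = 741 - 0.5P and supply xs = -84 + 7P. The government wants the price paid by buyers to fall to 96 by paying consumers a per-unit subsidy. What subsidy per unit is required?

Required subsidy s = 15 per unit

At a buyer price of 96, quantity demanded is 741 − 0.5·96 = 693.
Sellers supply 693 only when they receive Ps with -84 + 7·Ps = 693, i.e. Ps = 111.
s = Ps − Pb = 111 − 96 = 15.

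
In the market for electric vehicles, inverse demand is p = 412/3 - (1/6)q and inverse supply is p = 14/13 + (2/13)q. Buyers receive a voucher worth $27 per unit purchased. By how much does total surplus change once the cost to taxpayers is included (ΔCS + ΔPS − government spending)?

Net change in total surplus = -$1137.24

Pre-subsidy: 412/3 - (1/6)q = 14/13 + (2/13)q gives q* = 425.12 and p* = 66.48.
With the rebate, buyers effectively pay pb = ps − 27, where ps is the price sellers receive.
On the curves, pb = 412/3 - (1/6)q and ps = 14/13 + (2/13)q; the wedge ps − pb = 27 gives 14/13 + (2/13)q − (412/3 - (1/6)q) = 27, so q' = 509.36.
Then pb = 412/3 − (1/6)·509.36 = 52.44 and ps = 14/13 + (2/13)·509.36 = 79.44.
ΔCS = ½(425.12 + 509.36)(66.48 − 52.44) = 6560.0496; ΔPS = ½(425.12 + 509.36)(79.44 − 66.48) = 6055.4304.
Government spending = 27 × 509.36 = 13752.72.
Net change = 6560.0496 + 6055.4304 − 13752.72 = -1137.24. The loss equals the DWL triangle ½·27·84.24.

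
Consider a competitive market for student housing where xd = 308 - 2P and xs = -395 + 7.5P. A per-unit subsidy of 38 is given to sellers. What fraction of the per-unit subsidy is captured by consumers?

Pre-subsidy: 308 - 2P = -395 + 7.5P gives P* = 74, x* = 160.
With the subsidy, sellers receive Ps = Pb + 38 for each unit, where Pb is the price buyers pay.
Supply in terms of Pb becomes xs = -395 + 7.5(Pb + 38) = -110 + 7.5Pb. Setting this equal to demand: 308 - 2Pb = -110 + 7.5Pb, so Pb = 44.
Sellers receive Ps = 44 + 38 = 82; x' = 308 − 2·44 = 220.
Buyers' price falls by P* − Pb = 74 − 44 = 30; sellers' price rises by Ps − P* = 82 − 74 = 8.
So consumers capture 30/38 = 15/19 of each unit of subsidy.

Consumer share = 15/19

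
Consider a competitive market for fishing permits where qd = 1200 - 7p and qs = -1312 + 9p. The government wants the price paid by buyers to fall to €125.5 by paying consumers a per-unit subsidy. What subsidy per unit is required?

Required subsidy s = €56 per unit

At a buyer price of 125.5, quantity demanded is 1200 − 7·125.5 = 321.5.
Sellers supply 321.5 only when they receive ps with -1312 + 9·ps = 321.5, i.e. ps = 181.5.
s = ps − pb = 181.5 − 125.5 = 56.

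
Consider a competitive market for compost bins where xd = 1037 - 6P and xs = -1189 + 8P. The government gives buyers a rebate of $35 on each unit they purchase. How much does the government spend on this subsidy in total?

Pre-subsidy: 1037 - 6P = -1189 + 8P gives P* = 159, x* = 83.
With the rebate, buyers effectively pay Pb = Ps − 35, where Ps is the price sellers receive.
Demand in terms of Ps becomes xd = 1037 − 6(Ps − 35) = 1247 - 6Ps. Setting this equal to supply: 1247 - 6Ps = -1189 + 8Ps, so Ps = 174.
Buyers pay Pb = 174 − 35 = 139; x' = -1189 + 8·174 = 203.
Government outlay = subsidy × quantity = 35 × 203 = 7105.

Government cost = $7105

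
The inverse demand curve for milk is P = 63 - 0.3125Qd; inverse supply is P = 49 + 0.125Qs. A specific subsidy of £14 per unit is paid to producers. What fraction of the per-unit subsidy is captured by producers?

Pre-subsidy: 63 - 0.3125Q = 49 + 0.125Q gives Q* = 32 and P* = 53.
With the subsidy, sellers receive Ps = Pb + 14 for each unit, where Pb is the price buyers pay.
On the curves, Pb = 63 - 0.3125Q and Ps = 49 + 0.125Q; the wedge Ps − Pb = 14 gives 49 + 0.125Q − (63 - 0.3125Q) = 14, so Q' = 64.
Then Pb = 63 − 0.3125·64 = 43 and Ps = 49 + 0.125·64 = 57.
Buyers' price falls by P* − Pb = 53 − 43 = 10; sellers' price rises by Ps − P* = 57 − 53 = 4.
So producers capture 4/14 = 2/7 of each unit of subsidy.

Producer share = 2/7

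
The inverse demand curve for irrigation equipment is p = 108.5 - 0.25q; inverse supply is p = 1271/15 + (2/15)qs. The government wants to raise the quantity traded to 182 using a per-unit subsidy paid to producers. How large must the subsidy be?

Required subsidy s = 46 per unit

At q = 182, from the demand curve buyers pay pb = 108.5 − 0.25·182 = 63; from the supply curve sellers need ps = 1271/15 + (2/15)·182 = 109.
The subsidy must fill the gap: s = ps − pb = 109 − 63 = 46.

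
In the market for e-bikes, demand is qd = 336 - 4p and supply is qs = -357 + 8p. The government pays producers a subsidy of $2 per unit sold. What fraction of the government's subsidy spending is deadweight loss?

DWL / government spending = 8/331

Pre-subsidy: 336 - 4p = -357 + 8p gives p* = 57.75, q* = 105.
With the subsidy, sellers receive ps = pb + 2 for each unit, where pb is the price buyers pay.
Supply in terms of pb becomes qs = -357 + 8(pb + 2) = -341 + 8pb. Setting this equal to demand: 336 - 4pb = -341 + 8pb, so pb = 677/12.
Sellers receive ps = 677/12 + 2 = 701/12; q' = 336 − 4·(677/12) = 331/3.
ΔCS = ½(105 + 331/3)(57.75 − 677/12) = 1292/9; ΔPS = ½(105 + 331/3)(701/12 − 57.75) = 646/9.
Government spending = 2 × 331/3 = 662/3.
DWL = ½ × 2 × (331/3 − 105) = 16/3; fraction = (16/3) / (662/3) = 8/331.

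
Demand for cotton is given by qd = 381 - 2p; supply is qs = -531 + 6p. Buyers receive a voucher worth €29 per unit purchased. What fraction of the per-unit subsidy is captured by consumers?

Consumer share = 0.75

Pre-subsidy: 381 - 2p = -531 + 6p gives p* = 114, q* = 153.
With the rebate, buyers effectively pay pb = ps − 29, where ps is the price sellers receive.
Demand in terms of ps becomes qd = 381 − 2(ps − 29) = 439 - 2ps. Setting this equal to supply: 439 - 2ps = -531 + 6ps, so ps = 121.25.
Buyers pay pb = 121.25 − 29 = 92.25; q' = -531 + 6·121.25 = 196.5.
Buyers' price falls by p* − pb = 114 − 92.25 = 21.75; sellers' price rises by ps − p* = 121.25 − 114 = 7.25.
So consumers capture 21.75/29 = 0.75 of each unit of subsidy.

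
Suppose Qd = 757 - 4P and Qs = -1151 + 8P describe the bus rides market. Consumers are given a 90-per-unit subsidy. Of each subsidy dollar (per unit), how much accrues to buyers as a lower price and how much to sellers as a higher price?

Buyers gain 60 per unit; sellers gain 30 per unit

Pre-subsidy: 757 - 4P = -1151 + 8P gives P* = 159, Q* = 121.
With the rebate, buyers effectively pay Pb = Ps − 90, where Ps is the price sellers receive.
Demand in terms of Ps becomes Qd = 757 − 4(Ps − 90) = 1117 - 4Ps. Setting this equal to supply: 1117 - 4Ps = -1151 + 8Ps, so Ps = 189.
Buyers pay Pb = 189 − 90 = 99; Q' = -1151 + 8·189 = 361.
Buyers' price falls by P* − Pb = 159 − 99 = 60; sellers' price rises by Ps − P* = 189 − 159 = 30.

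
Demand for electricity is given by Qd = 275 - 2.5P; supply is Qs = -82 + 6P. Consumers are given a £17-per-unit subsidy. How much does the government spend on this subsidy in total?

Government cost = £3400

Pre-subsidy: 275 - 2.5P = -82 + 6P gives P* = 42, Q* = 170.
With the rebate, buyers effectively pay Pb = Ps − 17, where Ps is the price sellers receive.
Demand in terms of Ps becomes Qd = 275 − 2.5(Ps − 17) = 317.5 - 2.5Ps. Setting this equal to supply: 317.5 - 2.5Ps = -82 + 6Ps, so Ps = 47.
Buyers pay Pb = 47 − 17 = 30; Q' = -82 + 6·47 = 200.
Government outlay = subsidy × quantity = 17 × 200 = 3400.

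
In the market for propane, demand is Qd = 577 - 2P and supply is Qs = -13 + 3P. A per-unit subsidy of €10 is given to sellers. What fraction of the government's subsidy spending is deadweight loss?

Pre-subsidy: 577 - 2P = -13 + 3P gives P* = 118, Q* = 341.
With the subsidy, sellers receive Ps = Pb + 10 for each unit, where Pb is the price buyers pay.
Supply in terms of Pb becomes Qs = -13 + 3(Pb + 10) = 17 + 3Pb. Setting this equal to demand: 577 - 2Pb = 17 + 3Pb, so Pb = 112.
Sellers receive Ps = 112 + 10 = 122; Q' = 577 − 2·112 = 353.
ΔCS = ½(341 + 353)(118 − 112) = 2082; ΔPS = ½(341 + 353)(122 − 118) = 1388.
Government spending = 10 × 353 = 3530.
DWL = ½ × 10 × (353 − 341) = 60; fraction = 60 / 3530 = 6/353.

DWL / government spending = 6/353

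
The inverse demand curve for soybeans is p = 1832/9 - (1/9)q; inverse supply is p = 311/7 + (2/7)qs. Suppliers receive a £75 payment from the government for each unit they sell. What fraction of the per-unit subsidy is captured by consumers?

Consumer share = 0.28

Pre-subsidy: 1832/9 - (1/9)q = 311/7 + (2/7)q gives q* = 401 and p* = 159.
With the subsidy, sellers receive ps = pb + 75 for each unit, where pb is the price buyers pay.
On the curves, pb = 1832/9 - (1/9)q and ps = 311/7 + (2/7)q; the wedge ps − pb = 75 gives 311/7 + (2/7)q − (1832/9 - (1/9)q) = 75, so q' = 590.
Then pb = 1832/9 − (1/9)·590 = 138 and ps = 311/7 + (2/7)·590 = 213.
Buyers' price falls by p* − pb = 159 − 138 = 21; sellers' price rises by ps − p* = 213 − 159 = 54.
So consumers capture 21/75 = 0.28 of each unit of subsidy.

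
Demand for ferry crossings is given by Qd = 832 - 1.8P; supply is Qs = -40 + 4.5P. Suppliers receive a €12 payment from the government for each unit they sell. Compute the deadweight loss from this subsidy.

Deadweight loss = 648/7

Pre-subsidy: 832 - 1.8P = -40 + 4.5P gives P* = 8720/63, Q* = 4080/7.
With the subsidy, sellers receive Ps = Pb + 12 for each unit, where Pb is the price buyers pay.
Supply in terms of Pb becomes Qs = -40 + 4.5(Pb + 12) = 14 + 4.5Pb. Setting this equal to demand: 832 - 1.8Pb = 14 + 4.5Pb, so Pb = 8180/63.
Sellers receive Ps = 8180/63 + 12 = 8936/63; Q' = 832 − 1.8·(8180/63) = 4188/7.
The subsidy expands output by 4188/7 − 4080/7 = 108/7 past the efficient level; on those units the gap between marginal cost and willingness to pay runs from 0 up to 12.
DWL = ½ × 12 × 108/7 = 648/7.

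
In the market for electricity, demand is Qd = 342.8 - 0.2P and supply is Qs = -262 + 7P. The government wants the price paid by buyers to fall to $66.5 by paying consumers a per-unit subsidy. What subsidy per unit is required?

Required subsidy s = $18 per unit

At a buyer price of 66.5, quantity demanded is 342.8 − 0.2·66.5 = 329.5.
Sellers supply 329.5 only when they receive Ps with -262 + 7·Ps = 329.5, i.e. Ps = 84.5.
s = Ps − Pb = 84.5 − 66.5 = 18.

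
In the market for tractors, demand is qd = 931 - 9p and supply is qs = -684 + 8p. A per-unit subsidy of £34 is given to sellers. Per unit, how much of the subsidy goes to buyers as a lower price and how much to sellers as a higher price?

Pre-subsidy: 931 - 9p = -684 + 8p gives p* = 95, q* = 76.
With the subsidy, sellers receive ps = pb + 34 for each unit, where pb is the price buyers pay.
Supply in terms of pb becomes qs = -684 + 8(pb + 34) = -412 + 8pb. Setting this equal to demand: 931 - 9pb = -412 + 8pb, so pb = 79.
Sellers receive ps = 79 + 34 = 113; q' = 931 − 9·79 = 220.
Buyers' price falls by p* − pb = 95 − 79 = 16; sellers' price rises by ps − p* = 113 − 95 = 18.

Buyers gain £16 per unit; sellers gain £18 per unit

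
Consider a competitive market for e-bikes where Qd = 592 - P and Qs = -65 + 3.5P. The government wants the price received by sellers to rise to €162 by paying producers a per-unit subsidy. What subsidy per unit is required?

At a seller price of 162, quantity supplied is -65 + 3.5·162 = 502.
Buyers absorb 502 only when they pay Pb with 592 − 1·Pb = 502, i.e. Pb = 90.
s = Ps − Pb = 162 − 90 = 72.

Required subsidy s = €72 per unit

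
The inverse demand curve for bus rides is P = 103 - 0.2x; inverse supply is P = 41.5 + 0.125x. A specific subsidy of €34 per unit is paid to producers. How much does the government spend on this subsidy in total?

Pre-subsidy: 103 - 0.2x = 41.5 + 0.125x gives x* = 2460/13 and P* = 847/13.
With the subsidy, sellers receive Ps = Pb + 34 for each unit, where Pb is the price buyers pay.
On the curves, Pb = 103 - 0.2x and Ps = 41.5 + 0.125x; the wedge Ps − Pb = 34 gives 41.5 + 0.125x − (103 - 0.2x) = 34, so x' = 3820/13.
Then Pb = 103 − 0.2·(3820/13) = 575/13 and Ps = 41.5 + 0.125·(3820/13) = 1017/13.
Government outlay = subsidy × quantity = 34 × 3820/13 = 129880/13.

Government cost = 129880/13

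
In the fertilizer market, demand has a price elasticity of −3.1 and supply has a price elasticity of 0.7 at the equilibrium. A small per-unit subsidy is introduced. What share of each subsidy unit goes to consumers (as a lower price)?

For a small subsidy around the equilibrium, the benefit split depends on the relative slopes, which at a point are proportional to the elasticities.
Buyer share = εs/(εs + |εd|) = 0.7/(0.7 + 3.1) = 7/38; seller share = |εd|/(εs + |εd|) = 31/38.

Consumer share = 7/38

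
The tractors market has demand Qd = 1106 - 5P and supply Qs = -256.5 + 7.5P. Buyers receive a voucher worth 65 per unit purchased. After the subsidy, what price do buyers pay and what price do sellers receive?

Buyers pay 70; sellers receive 135

Pre-subsidy: 1106 - 5P = -256.5 + 7.5P gives P* = 109, Q* = 561.
With the rebate, buyers effectively pay Pb = Ps − 65, where Ps is the price sellers receive.
Demand in terms of Ps becomes Qd = 1106 − 5(Ps − 65) = 1431 - 5Ps. Setting this equal to supply: 1431 - 5Ps = -256.5 + 7.5Ps, so Ps = 135.
Buyers pay Pb = 135 − 65 = 70; Q' = -256.5 + 7.5·135 = 756.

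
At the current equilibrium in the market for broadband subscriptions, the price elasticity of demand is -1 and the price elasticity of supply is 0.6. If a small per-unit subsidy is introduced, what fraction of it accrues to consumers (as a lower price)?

For a small subsidy around the equilibrium, the benefit split depends on the relative slopes, which at a point are proportional to the elasticities.
Buyer share = εs/(εs + |εd|) = 0.6/(0.6 + 1) = 0.375; seller share = |εd|/(εs + |εd|) = 0.625.

Consumer share = 0.375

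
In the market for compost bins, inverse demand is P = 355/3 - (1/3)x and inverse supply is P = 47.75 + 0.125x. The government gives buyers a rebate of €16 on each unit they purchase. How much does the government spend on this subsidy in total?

Government cost = 33248/11

Pre-subsidy: 355/3 - (1/3)x = 47.75 + 0.125x gives x* = 154 and P* = 67.
With the rebate, buyers effectively pay Pb = Ps − 16, where Ps is the price sellers receive.
On the curves, Pb = 355/3 - (1/3)x and Ps = 47.75 + 0.125x; the wedge Ps − Pb = 16 gives 47.75 + 0.125x − (355/3 - (1/3)x) = 16, so x' = 2078/11.
Then Pb = 355/3 − (1/3)·(2078/11) = 609/11 and Ps = 47.75 + 0.125·(2078/11) = 785/11.
Government outlay = subsidy × quantity = 16 × 2078/11 = 33248/11.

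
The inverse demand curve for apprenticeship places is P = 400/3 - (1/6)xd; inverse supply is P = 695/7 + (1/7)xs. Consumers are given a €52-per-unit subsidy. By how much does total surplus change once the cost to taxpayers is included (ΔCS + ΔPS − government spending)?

Net change in total surplus = -€4368

Pre-subsidy: 400/3 - (1/6)x = 695/7 + (1/7)x gives x* = 110 and P* = 115.
With the rebate, buyers effectively pay Pb = Ps − 52, where Ps is the price sellers receive.
On the curves, Pb = 400/3 - (1/6)x and Ps = 695/7 + (1/7)x; the wedge Ps − Pb = 52 gives 695/7 + (1/7)x − (400/3 - (1/6)x) = 52, so x' = 278.
Then Pb = 400/3 − (1/6)·278 = 87 and Ps = 695/7 + (1/7)·278 = 139.
ΔCS = ½(110 + 278)(115 − 87) = 5432; ΔPS = ½(110 + 278)(139 − 115) = 4656.
Government spending = 52 × 278 = 14456.
Net change = 5432 + 4656 − 14456 = -4368. The loss equals the DWL triangle ½·52·168.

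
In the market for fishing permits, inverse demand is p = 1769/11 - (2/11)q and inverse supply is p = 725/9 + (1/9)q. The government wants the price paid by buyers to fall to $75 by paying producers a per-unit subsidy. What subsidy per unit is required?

At a buyer price of 75, quantity demanded is 884.5 − 5.5·75 = 472.
Sellers supply 472 only when they receive ps = 725/9 + (1/9)·472 = 133.
s = ps − pb = 133 − 75 = 58.

Required subsidy s = $58 per unit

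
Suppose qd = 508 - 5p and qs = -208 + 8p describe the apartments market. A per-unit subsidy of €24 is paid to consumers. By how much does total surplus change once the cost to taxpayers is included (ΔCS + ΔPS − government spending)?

Net change in total surplus = -11520/13

Pre-subsidy: 508 - 5p = -208 + 8p gives p* = 716/13, q* = 3024/13.
With the rebate, buyers effectively pay pb = ps − 24, where ps is the price sellers receive.
Demand in terms of ps becomes qd = 508 − 5(ps − 24) = 628 - 5ps. Setting this equal to supply: 628 - 5ps = -208 + 8ps, so ps = 836/13.
Buyers pay pb = 836/13 − 24 = 524/13; q' = -208 + 8·(836/13) = 3984/13.
ΔCS = ½(3024/13 + 3984/13)(716/13 − 524/13) = 672768/169; ΔPS = ½(3024/13 + 3984/13)(836/13 − 716/13) = 420480/169.
Government spending = 24 × 3984/13 = 95616/13.
Net change = 672768/169 + 420480/169 − 95616/13 = -11520/13. The loss equals the DWL triangle ½·24·960/13.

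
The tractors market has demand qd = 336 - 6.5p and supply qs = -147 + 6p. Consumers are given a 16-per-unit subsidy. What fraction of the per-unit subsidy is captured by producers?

Pre-subsidy: 336 - 6.5p = -147 + 6p gives p* = 38.64, q* = 84.84.
With the rebate, buyers effectively pay pb = ps − 16, where ps is the price sellers receive.
Demand in terms of ps becomes qd = 336 − 6.5(ps − 16) = 440 - 6.5ps. Setting this equal to supply: 440 - 6.5ps = -147 + 6ps, so ps = 46.96.
Buyers pay pb = 46.96 − 16 = 30.96; q' = -147 + 6·46.96 = 134.76.
Buyers' price falls by p* − pb = 38.64 − 30.96 = 7.68; sellers' price rises by ps − p* = 46.96 − 38.64 = 8.32.
So producers capture 8.32/16 = 0.52 of each unit of subsidy.

Producer share = 0.52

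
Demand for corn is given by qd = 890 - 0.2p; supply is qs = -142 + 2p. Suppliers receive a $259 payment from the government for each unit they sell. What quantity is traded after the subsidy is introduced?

Pre-subsidy: 890 - 0.2p = -142 + 2p gives p* = 5160/11, q* = 8758/11.
With the subsidy, sellers receive ps = pb + 259 for each unit, where pb is the price buyers pay.
Supply in terms of pb becomes qs = -142 + 2(pb + 259) = 376 + 2pb. Setting this equal to demand: 890 - 0.2pb = 376 + 2pb, so pb = 2570/11.
Sellers receive ps = 2570/11 + 259 = 5419/11; q' = 890 − 0.2·(2570/11) = 9276/11.

q' = 9276/11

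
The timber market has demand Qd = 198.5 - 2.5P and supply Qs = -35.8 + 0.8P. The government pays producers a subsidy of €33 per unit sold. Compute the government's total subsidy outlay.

Pre-subsidy: 198.5 - 2.5P = -35.8 + 0.8P gives P* = 71, Q* = 21.
With the subsidy, sellers receive Ps = Pb + 33 for each unit, where Pb is the price buyers pay.
Supply in terms of Pb becomes Qs = -35.8 + 0.8(Pb + 33) = -9.4 + 0.8Pb. Setting this equal to demand: 198.5 - 2.5Pb = -9.4 + 0.8Pb, so Pb = 63.
Sellers receive Ps = 63 + 33 = 96; Q' = 198.5 − 2.5·63 = 41.
Government outlay = subsidy × quantity = 33 × 41 = 1353.

Government cost = €1353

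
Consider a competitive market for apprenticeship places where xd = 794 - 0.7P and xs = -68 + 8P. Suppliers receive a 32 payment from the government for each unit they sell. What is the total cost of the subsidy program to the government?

Pre-subsidy: 794 - 0.7P = -68 + 8P gives P* = 8620/87, x* = 63044/87.
With the subsidy, sellers receive Ps = Pb + 32 for each unit, where Pb is the price buyers pay.
Supply in terms of Pb becomes xs = -68 + 8(Pb + 32) = 188 + 8Pb. Setting this equal to demand: 794 - 0.7Pb = 188 + 8Pb, so Pb = 2020/29.
Sellers receive Ps = 2020/29 + 32 = 2948/29; x' = 794 − 0.7·(2020/29) = 21612/29.
Government outlay = subsidy × quantity = 32 × 21612/29 = 691584/29.

Government cost = 691584/29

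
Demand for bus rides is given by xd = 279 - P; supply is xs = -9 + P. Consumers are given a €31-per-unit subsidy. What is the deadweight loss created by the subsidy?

Deadweight loss = €240.25

Pre-subsidy: 279 - P = -9 + P gives P* = 144, x* = 135.
With the rebate, buyers effectively pay Pb = Ps − 31, where Ps is the price sellers receive.
Demand in terms of Ps becomes xd = 279 − 1(Ps − 31) = 310 - Ps. Setting this equal to supply: 310 - Ps = -9 + Ps, so Ps = 159.5.
Buyers pay Pb = 159.5 − 31 = 128.5; x' = -9 + 1·159.5 = 150.5.
The subsidy expands output by 150.5 − 135 = 15.5 past the efficient level; on those units the gap between marginal cost and willingness to pay runs from 0 up to 31.
DWL = ½ × 31 × 15.5 = 240.25.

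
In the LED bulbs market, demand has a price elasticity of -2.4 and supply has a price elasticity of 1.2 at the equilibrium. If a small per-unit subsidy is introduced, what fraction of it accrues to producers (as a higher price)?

Producer share = 2/3

For a small subsidy around the equilibrium, the benefit split depends on the relative slopes, which at a point are proportional to the elasticities.
Buyer share = εs/(εs + |εd|) = 1.2/(1.2 + 2.4) = 1/3; seller share = |εd|/(εs + |εd|) = 2/3.
So producers capture 2/3 of the subsidy.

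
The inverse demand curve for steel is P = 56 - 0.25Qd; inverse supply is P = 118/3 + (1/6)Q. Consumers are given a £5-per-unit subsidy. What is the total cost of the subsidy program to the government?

Pre-subsidy: 56 - 0.25Q = 118/3 + (1/6)Q gives Q* = 40 and P* = 46.
With the rebate, buyers effectively pay Pb = Ps − 5, where Ps is the price sellers receive.
On the curves, Pb = 56 - 0.25Q and Ps = 118/3 + (1/6)Q; the wedge Ps − Pb = 5 gives 118/3 + (1/6)Q − (56 - 0.25Q) = 5, so Q' = 52.
Then Pb = 56 − 0.25·52 = 43 and Ps = 118/3 + (1/6)·52 = 48.
Government outlay = subsidy × quantity = 5 × 52 = 260.

Government cost = £260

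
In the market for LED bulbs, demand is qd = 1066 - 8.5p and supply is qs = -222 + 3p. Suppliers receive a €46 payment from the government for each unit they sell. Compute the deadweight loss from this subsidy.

Deadweight loss = €2346

Pre-subsidy: 1066 - 8.5p = -222 + 3p gives p* = 112, q* = 114.
With the subsidy, sellers receive ps = pb + 46 for each unit, where pb is the price buyers pay.
Supply in terms of pb becomes qs = -222 + 3(pb + 46) = -84 + 3pb. Setting this equal to demand: 1066 - 8.5pb = -84 + 3pb, so pb = 100.
Sellers receive ps = 100 + 46 = 146; q' = 1066 − 8.5·100 = 216.
The subsidy expands output by 216 − 114 = 102 past the efficient level; on those units the gap between marginal cost and willingness to pay runs from 0 up to 46.
DWL = ½ × 46 × 102 = 2346.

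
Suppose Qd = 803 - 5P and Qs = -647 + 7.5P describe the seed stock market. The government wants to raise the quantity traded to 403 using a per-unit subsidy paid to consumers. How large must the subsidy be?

At Q = 403, invert demand for the buyer price: Pb = (803 − 403)/5 = 80; invert supply for the seller price: Ps = (403 − (-647))/7.5 = 140.
The subsidy must fill the gap: s = Ps − Pb = 140 − 80 = 60.

Required subsidy s = 60 per unit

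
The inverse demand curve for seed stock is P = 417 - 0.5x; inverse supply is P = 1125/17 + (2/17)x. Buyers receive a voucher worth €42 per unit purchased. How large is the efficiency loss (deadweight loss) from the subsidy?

Pre-subsidy: 417 - 0.5x = 1125/17 + (2/17)x gives x* = 568 and P* = 133.
With the rebate, buyers effectively pay Pb = Ps − 42, where Ps is the price sellers receive.
On the curves, Pb = 417 - 0.5x and Ps = 1125/17 + (2/17)x; the wedge Ps − Pb = 42 gives 1125/17 + (2/17)x − (417 - 0.5x) = 42, so x' = 636.
Then Pb = 417 − 0.5·636 = 99 and Ps = 1125/17 + (2/17)·636 = 141.
The subsidy expands output by 636 − 568 = 68 past the efficient level; on those units the gap between marginal cost and willingness to pay runs from 0 up to 42.
DWL = ½ × 42 × 68 = 1428.

Deadweight loss = €1428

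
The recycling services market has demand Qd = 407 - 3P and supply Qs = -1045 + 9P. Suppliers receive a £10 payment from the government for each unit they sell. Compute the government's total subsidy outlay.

Government cost = £665

Pre-subsidy: 407 - 3P = -1045 + 9P gives P* = 121, Q* = 44.
With the subsidy, sellers receive Ps = Pb + 10 for each unit, where Pb is the price buyers pay.
Supply in terms of Pb becomes Qs = -1045 + 9(Pb + 10) = -955 + 9Pb. Setting this equal to demand: 407 - 3Pb = -955 + 9Pb, so Pb = 113.5.
Sellers receive Ps = 113.5 + 10 = 123.5; Q' = 407 − 3·113.5 = 66.5.
Government outlay = subsidy × quantity = 10 × 66.5 = 665.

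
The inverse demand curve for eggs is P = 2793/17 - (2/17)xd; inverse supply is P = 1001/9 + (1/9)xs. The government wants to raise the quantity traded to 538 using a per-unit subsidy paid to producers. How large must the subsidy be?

Required subsidy s = 70 per unit

At x = 538, from the demand curve buyers pay Pb = 2793/17 − (2/17)·538 = 101; from the supply curve sellers need Ps = 1001/9 + (1/9)·538 = 171.
The subsidy must fill the gap: s = Ps − Pb = 171 − 101 = 70.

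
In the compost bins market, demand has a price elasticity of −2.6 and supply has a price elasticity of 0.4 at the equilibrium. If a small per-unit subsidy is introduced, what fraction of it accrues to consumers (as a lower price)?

For a small subsidy around the equilibrium, the benefit split depends on the relative slopes, which at a point are proportional to the elasticities.
Buyer share = εs/(εs + |εd|) = 0.4/(0.4 + 2.6) = 2/15; seller share = |εd|/(εs + |εd|) = 13/15.

Consumer share = 2/15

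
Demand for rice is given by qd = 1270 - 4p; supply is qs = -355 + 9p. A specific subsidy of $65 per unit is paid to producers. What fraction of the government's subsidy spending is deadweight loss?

DWL / government spending = 9/95

Pre-subsidy: 1270 - 4p = -355 + 9p gives p* = 125, q* = 770.
With the subsidy, sellers receive ps = pb + 65 for each unit, where pb is the price buyers pay.
Supply in terms of pb becomes qs = -355 + 9(pb + 65) = 230 + 9pb. Setting this equal to demand: 1270 - 4pb = 230 + 9pb, so pb = 80.
Sellers receive ps = 80 + 65 = 145; q' = 1270 − 4·80 = 950.
ΔCS = ½(770 + 950)(125 − 80) = 38700; ΔPS = ½(770 + 950)(145 − 125) = 17200.
Government spending = 65 × 950 = 61750.
DWL = ½ × 65 × (950 − 770) = 5850; fraction = 5850 / 61750 = 9/95.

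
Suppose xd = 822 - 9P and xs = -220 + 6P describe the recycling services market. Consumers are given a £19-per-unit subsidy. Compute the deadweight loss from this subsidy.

Deadweight loss = £649.8

Pre-subsidy: 822 - 9P = -220 + 6P gives P* = 1042/15, x* = 196.8.
With the rebate, buyers effectively pay Pb = Ps − 19, where Ps is the price sellers receive.
Demand in terms of Ps becomes xd = 822 − 9(Ps − 19) = 993 - 9Ps. Setting this equal to supply: 993 - 9Ps = -220 + 6Ps, so Ps = 1213/15.
Buyers pay Pb = 1213/15 − 19 = 928/15; x' = -220 + 6·(1213/15) = 265.2.
The subsidy expands output by 265.2 − 196.8 = 68.4 past the efficient level; on those units the gap between marginal cost and willingness to pay runs from 0 up to 19.
DWL = ½ × 19 × 68.4 = 649.8.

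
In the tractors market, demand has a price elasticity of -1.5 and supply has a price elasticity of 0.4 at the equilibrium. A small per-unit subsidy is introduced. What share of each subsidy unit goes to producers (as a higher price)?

For a small subsidy around the equilibrium, the benefit split depends on the relative slopes, which at a point are proportional to the elasticities.
Buyer share = εs/(εs + |εd|) = 0.4/(0.4 + 1.5) = 4/19; seller share = |εd|/(εs + |εd|) = 15/19.
So producers capture 15/19 of the subsidy.

Producer share = 15/19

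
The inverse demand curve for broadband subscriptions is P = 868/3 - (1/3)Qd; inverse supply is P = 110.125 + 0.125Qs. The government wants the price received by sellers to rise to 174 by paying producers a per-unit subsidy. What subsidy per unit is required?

Required subsidy s = 55 per unit

At a seller price of 174, quantity supplied is -881 + 8·174 = 511.
Buyers absorb 511 only when they pay Pb = 868/3 − (1/3)·511 = 119.
s = Ps − Pb = 174 − 119 = 55.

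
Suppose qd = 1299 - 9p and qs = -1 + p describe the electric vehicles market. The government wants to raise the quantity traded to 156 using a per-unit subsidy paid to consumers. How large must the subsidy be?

Required subsidy s = 30 per unit

At q = 156, invert demand for the buyer price: pb = (1299 − 156)/9 = 127; invert supply for the seller price: ps = (156 − (-1))/1 = 157.
The subsidy must fill the gap: s = ps − pb = 157 − 127 = 30.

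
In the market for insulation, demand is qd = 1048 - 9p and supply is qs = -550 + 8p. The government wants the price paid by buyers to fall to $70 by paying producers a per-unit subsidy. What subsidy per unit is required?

At a buyer price of 70, quantity demanded is 1048 − 9·70 = 418.
Sellers supply 418 only when they receive ps with -550 + 8·ps = 418, i.e. ps = 121.
s = ps − pb = 121 − 70 = 51.

Required subsidy s = $51 per unit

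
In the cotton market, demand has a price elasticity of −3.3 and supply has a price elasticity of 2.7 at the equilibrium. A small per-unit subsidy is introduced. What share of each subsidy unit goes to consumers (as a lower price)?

Consumer share = 0.45

For a small subsidy around the equilibrium, the benefit split depends on the relative slopes, which at a point are proportional to the elasticities.
Buyer share = εs/(εs + |εd|) = 2.7/(2.7 + 3.3) = 0.45; seller share = |εd|/(εs + |εd|) = 0.55.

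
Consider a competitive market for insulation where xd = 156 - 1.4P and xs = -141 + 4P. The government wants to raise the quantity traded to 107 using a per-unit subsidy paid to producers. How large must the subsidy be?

At x = 107, invert demand for the buyer price: Pb = (156 − 107)/1.4 = 35; invert supply for the seller price: Ps = (107 − (-141))/4 = 62.
The subsidy must fill the gap: s = Ps − Pb = 62 − 35 = 27.

Required subsidy s = 27 per unit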